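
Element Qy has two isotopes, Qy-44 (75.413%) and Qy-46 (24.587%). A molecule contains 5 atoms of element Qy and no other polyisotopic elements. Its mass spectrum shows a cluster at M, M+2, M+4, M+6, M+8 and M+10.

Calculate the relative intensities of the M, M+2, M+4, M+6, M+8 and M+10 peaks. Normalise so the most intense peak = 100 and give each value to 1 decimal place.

61.3 : 100.0 : 65.2 : 21.3 : 3.5 : 0.2

The 5 Qy atoms are independent, so intensities follow the terms of (0.75413 + 0.24587)^5.
P(M) = 0.75413^5 = 0.243911
P(M+2) = 5 × 0.75413^4 × 0.24587^1 = 0.397613
P(M+4) = 10 × 0.75413^3 × 0.24587^2 = 0.259268
P(M+6) = 10 × 0.75413^2 × 0.24587^3 = 0.084530
P(M+8) = 5 × 0.75413^1 × 0.24587^4 = 0.013780
P(M+10) = 0.24587^5 = 0.000899
The M+2 peak is largest (0.397613); scaling to 100 gives 61.3 : 100.0 : 65.2 : 21.3 : 3.5 : 0.2.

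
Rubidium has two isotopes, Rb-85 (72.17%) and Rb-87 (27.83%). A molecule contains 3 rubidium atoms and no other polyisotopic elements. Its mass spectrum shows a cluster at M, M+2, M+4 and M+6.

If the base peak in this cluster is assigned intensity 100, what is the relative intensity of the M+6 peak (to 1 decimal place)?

(0.7217 + 0.2783)^3 gives M 0.3759, M+2 0.4349, M+4 0.1677, M+6 0.0216; the largest is M+2.
P(M+2) = C(3,1) × 0.7217^2 × 0.2783^1 = 3 × 0.52085089 × 0.2783 = 0.434858 (base)
P(M+6) = C(3,3) × 0.7217^0 × 0.2783^3 = 1 × 1.0000 × 0.02155458 = 0.021555
Relative intensity = 0.021555 / 0.434858 × 100 = 5.0

5.0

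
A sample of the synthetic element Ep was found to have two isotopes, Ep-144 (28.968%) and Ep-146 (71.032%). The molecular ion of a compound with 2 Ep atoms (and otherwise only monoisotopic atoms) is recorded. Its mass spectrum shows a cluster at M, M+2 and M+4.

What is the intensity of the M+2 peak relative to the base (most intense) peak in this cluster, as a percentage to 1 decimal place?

(0.28968 + 0.71032)^2 gives M 0.0839, M+2 0.4115, M+4 0.5046; the largest is M+4.
P(M+4) = C(2,2) × 0.28968^0 × 0.71032^2 = 1 × 1.0000 × 0.5045545 = 0.504555 (base)
P(M+2) = C(2,1) × 0.28968^1 × 0.71032^1 = 2 × 0.28968 × 0.71032 = 0.411531
Relative intensity = 0.411531 / 0.504555 × 100 = 81.6

81.6%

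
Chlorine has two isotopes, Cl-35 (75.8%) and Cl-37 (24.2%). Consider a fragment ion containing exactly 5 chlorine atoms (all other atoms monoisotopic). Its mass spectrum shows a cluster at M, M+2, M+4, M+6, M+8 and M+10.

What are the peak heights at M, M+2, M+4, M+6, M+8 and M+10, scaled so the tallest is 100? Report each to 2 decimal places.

62.64 : 100.00 : 63.85 : 20.39 : 3.25 : 0.21

Each Cl atom is independently Cl-35 (p = 0.758) or Cl-37 (q = 0.242); the cluster is the binomial expansion (p + q)^5.
P(M) = 0.758^5 = 0.250234
P(M+2) = 5 × 0.758^4 × 0.242^1 = 0.399450
P(M+4) = 10 × 0.758^3 × 0.242^2 = 0.255058
P(M+6) = 10 × 0.758^2 × 0.242^3 = 0.081430
P(M+8) = 5 × 0.758^1 × 0.242^4 = 0.012999
P(M+10) = 0.242^5 = 0.000830
The M+2 peak is largest (0.399450); scaling to 100 gives 62.64 : 100.00 : 63.85 : 20.39 : 3.25 : 0.21.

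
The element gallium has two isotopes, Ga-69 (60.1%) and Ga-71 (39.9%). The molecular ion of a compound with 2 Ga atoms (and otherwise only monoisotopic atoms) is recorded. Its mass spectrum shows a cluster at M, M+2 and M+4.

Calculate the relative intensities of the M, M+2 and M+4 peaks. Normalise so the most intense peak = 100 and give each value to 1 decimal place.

75.3 : 100.0 : 33.2

The 2 Ga atoms are independent, so intensities follow the terms of (0.601 + 0.399)^2.
P(M) = 0.601^2 = 0.361201
P(M+2) = 2 × 0.601^1 × 0.399^1 = 0.479598
P(M+4) = 0.399^2 = 0.159201
The M+2 peak is largest (0.479598); scaling to 100 gives 75.3 : 100.0 : 33.2.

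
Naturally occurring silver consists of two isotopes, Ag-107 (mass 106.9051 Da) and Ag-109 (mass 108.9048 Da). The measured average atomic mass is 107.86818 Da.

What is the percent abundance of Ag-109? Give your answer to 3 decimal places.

Writing the weighted mean with unknown fraction x of Ag-107:
106.9051·x + 108.9048·(1 − x) = 107.86818
(106.9051 − 108.9048)·x = 107.86818 − 108.9048
x = -1.03662 / -1.9997 = 0.51839 → 51.839% Ag-107, 48.161% Ag-109.

48.161%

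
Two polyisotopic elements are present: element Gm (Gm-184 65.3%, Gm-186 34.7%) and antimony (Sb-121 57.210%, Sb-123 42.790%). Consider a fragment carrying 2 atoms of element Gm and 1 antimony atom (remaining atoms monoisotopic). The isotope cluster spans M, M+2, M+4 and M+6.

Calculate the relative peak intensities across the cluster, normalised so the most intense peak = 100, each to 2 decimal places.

Element Gm pattern (n=2): 0.426409 : 0.453182 : 0.120409
Antimony pattern (n=1): 0.5721 : 0.4279
Convolve the two distributions (both contribute in 2-u steps):
  M: 0.426409×0.5721 = 0.243949
  M+2: 0.426409×0.4279 + 0.453182×0.5721 = 0.441726
  M+4: 0.453182×0.4279 + 0.120409×0.5721 = 0.262803
  M+6: 0.120409×0.4279 = 0.051523
Scale to base peak (0.441726) = 100: 55.23 : 100.00 : 59.49 : 11.66

55.23 : 100.00 : 59.49 : 11.66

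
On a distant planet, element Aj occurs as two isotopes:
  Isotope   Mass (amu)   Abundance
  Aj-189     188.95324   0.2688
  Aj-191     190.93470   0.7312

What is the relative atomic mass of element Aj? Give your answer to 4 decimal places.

Weight each isotope mass by its fractional abundance: 0.2688 × 188.95324 + 0.7312 × 190.93470
= 50.790631 + 139.611453 = 190.402084 amu

190.4021 amu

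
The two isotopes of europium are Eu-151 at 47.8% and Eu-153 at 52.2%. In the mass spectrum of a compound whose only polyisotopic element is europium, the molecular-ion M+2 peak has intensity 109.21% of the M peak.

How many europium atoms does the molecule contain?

1

With n Eu atoms, P(M+2)/P(M) = C(n,1)·p^(n−1)q / p^n = n·q/p = n · 0.522/0.478.
n = 1.0921 × 0.478/0.522 = 1.00 ≈ 1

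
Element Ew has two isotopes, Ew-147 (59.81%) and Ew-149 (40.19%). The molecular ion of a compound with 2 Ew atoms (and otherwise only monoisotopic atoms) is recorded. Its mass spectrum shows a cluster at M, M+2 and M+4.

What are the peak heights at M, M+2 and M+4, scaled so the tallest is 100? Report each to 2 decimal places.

74.41 : 100.00 : 33.60

Each Ew atom is independently Ew-147 (p = 0.5981) or Ew-149 (q = 0.4019); the cluster is the binomial expansion (p + q)^2.
P(M) = 0.5981^2 = 0.357724
P(M+2) = 2 × 0.5981^1 × 0.4019^1 = 0.480753
P(M+4) = 0.4019^2 = 0.161524
The M+2 peak is largest (0.480753); scaling to 100 gives 74.41 : 100.00 : 33.60.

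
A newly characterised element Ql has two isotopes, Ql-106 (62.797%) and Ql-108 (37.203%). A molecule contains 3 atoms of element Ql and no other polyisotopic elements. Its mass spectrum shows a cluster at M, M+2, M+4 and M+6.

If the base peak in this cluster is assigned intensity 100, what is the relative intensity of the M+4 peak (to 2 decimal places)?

59.24

Binomial terms of (0.62797 + 0.37203)^3: M 0.2476, M+2 0.4401, M+4 0.2607, M+6 0.0515 → M+2 is the base peak.
P(M+2) = C(3,1) × 0.62797^2 × 0.37203^1 = 3 × 0.39434632 × 0.37203 = 0.440126 (base)
P(M+4) = C(3,2) × 0.62797^1 × 0.37203^2 = 3 × 0.62797 × 0.13840632 = 0.260745
Relative intensity = 0.260745 / 0.440126 × 100 = 59.24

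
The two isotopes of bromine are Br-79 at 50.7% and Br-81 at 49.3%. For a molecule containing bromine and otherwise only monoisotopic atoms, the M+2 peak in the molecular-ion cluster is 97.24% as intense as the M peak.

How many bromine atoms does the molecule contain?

The M+2/M ratio from n Br atoms is n · q/p = n · 0.493/0.507.
n = 0.9724 × 0.507/0.493 = 1.00 ≈ 1

1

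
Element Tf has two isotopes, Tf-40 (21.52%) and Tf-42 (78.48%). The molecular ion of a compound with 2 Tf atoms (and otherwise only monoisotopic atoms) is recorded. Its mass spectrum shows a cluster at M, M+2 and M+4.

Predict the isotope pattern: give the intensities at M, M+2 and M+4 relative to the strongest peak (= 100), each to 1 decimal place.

7.5 : 54.8 : 100.0

Expanding (0.2152 + 0.7848)^2:
P(M) = 0.2152^2 = 0.046311
P(M+2) = 2 × 0.2152^1 × 0.7848^1 = 0.337778
P(M+4) = 0.7848^2 = 0.615911
The M+4 peak is largest (0.615911); scaling to 100 gives 7.5 : 54.8 : 100.0.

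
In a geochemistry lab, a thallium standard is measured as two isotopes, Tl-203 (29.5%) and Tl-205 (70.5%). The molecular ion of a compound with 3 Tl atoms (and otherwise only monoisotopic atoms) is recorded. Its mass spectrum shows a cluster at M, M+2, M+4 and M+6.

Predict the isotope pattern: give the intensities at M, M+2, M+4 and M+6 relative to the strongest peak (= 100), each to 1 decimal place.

5.8 : 41.8 : 100.0 : 79.7

Expanding (0.295 + 0.705)^3:
P(M) = 0.295^3 = 0.025672
P(M+2) = 3 × 0.295^2 × 0.705^1 = 0.184058
P(M+4) = 3 × 0.295^1 × 0.705^2 = 0.439867
P(M+6) = 0.705^3 = 0.350403
The M+4 peak is largest (0.439867); scaling to 100 gives 5.8 : 41.8 : 100.0 : 79.7.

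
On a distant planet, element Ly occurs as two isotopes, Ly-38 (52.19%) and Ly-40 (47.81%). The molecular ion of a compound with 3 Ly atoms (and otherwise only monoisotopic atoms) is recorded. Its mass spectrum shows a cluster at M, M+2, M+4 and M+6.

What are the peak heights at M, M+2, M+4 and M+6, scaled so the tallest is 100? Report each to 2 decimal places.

Each Ly atom is independently Ly-38 (p = 0.5219) or Ly-40 (q = 0.4781); the cluster is the binomial expansion (p + q)^3.
P(M) = 0.5219^3 = 0.142155
P(M+2) = 3 × 0.5219^2 × 0.4781^1 = 0.390674
P(M+4) = 3 × 0.5219^1 × 0.4781^2 = 0.357887
P(M+6) = 0.4781^3 = 0.109284
The M+2 peak is largest (0.390674); scaling to 100 gives 36.39 : 100.00 : 91.61 : 27.97.

36.39 : 100.00 : 91.61 : 27.97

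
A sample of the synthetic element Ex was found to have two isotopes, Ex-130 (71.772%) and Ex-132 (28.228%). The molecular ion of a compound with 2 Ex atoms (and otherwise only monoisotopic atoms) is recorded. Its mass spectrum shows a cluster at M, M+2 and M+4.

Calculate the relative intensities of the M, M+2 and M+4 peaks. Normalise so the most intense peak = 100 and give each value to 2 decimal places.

100.00 : 78.66 : 15.47

Each Ex atom is independently Ex-130 (p = 0.71772) or Ex-132 (q = 0.28228); the cluster is the binomial expansion (p + q)^2.
P(M) = 0.71772^2 = 0.515122
P(M+2) = 2 × 0.71772^1 × 0.28228^1 = 0.405196
P(M+4) = 0.28228^2 = 0.079682
The M peak is largest (0.515122); scaling to 100 gives 100.00 : 78.66 : 15.47.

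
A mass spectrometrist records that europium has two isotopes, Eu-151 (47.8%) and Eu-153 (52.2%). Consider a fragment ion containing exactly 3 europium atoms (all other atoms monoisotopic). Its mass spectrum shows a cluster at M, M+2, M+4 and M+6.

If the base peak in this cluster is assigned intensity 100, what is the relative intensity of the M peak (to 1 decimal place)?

Term probabilities: M 0.1092, M+2 0.3578, M+4 0.3907, M+6 0.1422. Base peak = M+4.
P(M+4) = C(3,2) × 0.478^1 × 0.522^2 = 3 × 0.4780 × 0.272484 = 0.390742 (base)
P(M) = C(3,0) × 0.478^3 × 0.522^0 = 1 × 0.10921535 × 1.0000 = 0.109215
Relative intensity = 0.109215 / 0.390742 × 100 = 28.0

28.0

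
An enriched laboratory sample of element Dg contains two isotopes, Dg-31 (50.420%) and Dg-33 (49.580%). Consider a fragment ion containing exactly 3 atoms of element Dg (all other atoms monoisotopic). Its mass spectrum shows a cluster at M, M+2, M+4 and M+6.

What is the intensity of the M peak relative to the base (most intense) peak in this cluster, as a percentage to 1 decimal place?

(0.50420 + 0.49580)^3 gives M 0.1282, M+2 0.3781, M+4 0.3718, M+6 0.1219; the largest is M+2.
P(M+2) = C(3,1) × 0.50420^2 × 0.49580^1 = 3 × 0.25421764 × 0.4958 = 0.378123 (base)
P(M) = C(3,0) × 0.50420^3 × 0.49580^0 = 1 × 0.12817653 × 1.0000 = 0.128177
Relative intensity = 0.128177 / 0.378123 × 100 = 33.9

33.9%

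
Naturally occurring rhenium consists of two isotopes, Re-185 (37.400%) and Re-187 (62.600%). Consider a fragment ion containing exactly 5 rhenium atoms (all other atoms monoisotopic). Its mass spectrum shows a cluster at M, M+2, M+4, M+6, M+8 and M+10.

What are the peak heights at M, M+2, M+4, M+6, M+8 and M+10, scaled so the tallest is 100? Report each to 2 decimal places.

The 5 Re atoms are independent, so intensities follow the terms of (0.37400 + 0.62600)^5.
P(M) = 0.37400^5 = 0.007317
P(M+2) = 5 × 0.37400^4 × 0.62600^1 = 0.061239
P(M+4) = 10 × 0.37400^3 × 0.62600^2 = 0.205005
P(M+6) = 10 × 0.37400^2 × 0.62600^3 = 0.343136
P(M+8) = 5 × 0.37400^1 × 0.62600^4 = 0.287170
P(M+10) = 0.62600^5 = 0.096133
The M+6 peak is largest (0.343136); scaling to 100 gives 2.13 : 17.85 : 59.74 : 100.00 : 83.69 : 28.02.

2.13 : 17.85 : 59.74 : 100.00 : 83.69 : 28.02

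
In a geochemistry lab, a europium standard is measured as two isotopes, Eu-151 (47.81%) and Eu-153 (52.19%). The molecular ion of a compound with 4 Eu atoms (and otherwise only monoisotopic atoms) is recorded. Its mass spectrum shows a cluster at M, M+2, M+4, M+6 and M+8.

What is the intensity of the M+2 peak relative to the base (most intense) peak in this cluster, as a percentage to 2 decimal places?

(0.4781 + 0.5219)^4 gives M 0.0522, M+2 0.2281, M+4 0.3736, M+6 0.2719, M+8 0.0742; the largest is M+4.
P(M+4) = C(4,2) × 0.4781^2 × 0.5219^2 = 6 × 0.22857961 × 0.27237961 = 0.373563 (base)
P(M+2) = C(4,1) × 0.4781^3 × 0.5219^1 = 4 × 0.10928391 × 0.5219 = 0.228141
Relative intensity = 0.228141 / 0.373563 × 100 = 61.07

61.07%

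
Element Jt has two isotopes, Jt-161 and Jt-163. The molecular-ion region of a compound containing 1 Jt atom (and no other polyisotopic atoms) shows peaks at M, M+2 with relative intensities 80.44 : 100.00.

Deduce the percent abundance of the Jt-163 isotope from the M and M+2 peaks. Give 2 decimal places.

If p is the fraction of Jt that is Jt-161, then I(M+2)/I(M) = [C(1,1)·p^0·(1−p)] / p^1 = 1·(1−p)/p = 100.00/80.44 = 1.2432
(1−p)/p = 1.2432/1 = 1.2432  ⇒  p = 1/(1 + 1.2432) = 0.4458
Jt-161: 44.58%, Jt-163: 55.42%.

55.42%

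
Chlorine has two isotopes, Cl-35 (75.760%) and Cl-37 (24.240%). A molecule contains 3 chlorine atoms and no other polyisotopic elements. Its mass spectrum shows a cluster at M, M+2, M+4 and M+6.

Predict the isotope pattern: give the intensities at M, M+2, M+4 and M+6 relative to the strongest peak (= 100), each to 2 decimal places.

Expanding (0.75760 + 0.24240)^3:
P(M) = 0.75760^3 = 0.434830
P(M+2) = 3 × 0.75760^2 × 0.24240^1 = 0.417382
P(M+4) = 3 × 0.75760^1 × 0.24240^2 = 0.133545
P(M+6) = 0.24240^3 = 0.014243
The M peak is largest (0.434830); scaling to 100 gives 100.00 : 95.99 : 30.71 : 3.28.

100.00 : 95.99 : 30.71 : 3.28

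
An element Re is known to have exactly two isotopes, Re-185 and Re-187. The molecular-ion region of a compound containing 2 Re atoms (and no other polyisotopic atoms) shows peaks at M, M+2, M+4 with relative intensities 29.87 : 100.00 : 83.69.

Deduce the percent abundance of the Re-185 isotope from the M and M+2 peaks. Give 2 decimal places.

37.40%

Write p for the Re-185 fraction. I(M+2)/I(M) = [C(2,1)·p^1·(1−p)] / p^2 = 2·(1−p)/p = 100.00/29.87 = 3.3478
(1−p)/p = 3.3478/2 = 1.6739  ⇒  p = 1/(1 + 1.6739) = 0.3740
Re-185: 37.40%, Re-187: 62.60%.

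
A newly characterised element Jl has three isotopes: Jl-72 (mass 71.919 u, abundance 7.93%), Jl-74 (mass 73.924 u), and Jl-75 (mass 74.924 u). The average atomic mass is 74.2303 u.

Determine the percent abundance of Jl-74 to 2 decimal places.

The remaining 92.07% is split between Jl-74 (fraction x) and Jl-75 (fraction 0.9207 − x).
Substituting: 73.924x + 74.924(0.9207 − x) = 68.5271233
(73.924 − 74.924)x = -0.4554035  ⇒  x = 0.45540, y = 0.46530
Jl-74: 45.54%, Jl-75: 46.53%.

45.54%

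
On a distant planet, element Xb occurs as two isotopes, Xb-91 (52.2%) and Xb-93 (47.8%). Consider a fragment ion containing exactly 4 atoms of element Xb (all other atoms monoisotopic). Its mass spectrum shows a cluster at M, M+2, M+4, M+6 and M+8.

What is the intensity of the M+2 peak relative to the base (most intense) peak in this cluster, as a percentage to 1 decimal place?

(0.522 + 0.478)^4 gives M 0.0742, M+2 0.2720, M+4 0.3735, M+6 0.2280, M+8 0.0522; the largest is M+4.
P(M+4) = C(4,2) × 0.522^2 × 0.478^2 = 6 × 0.272484 × 0.228484 = 0.373549 (base)
P(M+2) = C(4,1) × 0.522^3 × 0.478^1 = 4 × 0.14223665 × 0.4780 = 0.271956
Relative intensity = 0.271956 / 0.373549 × 100 = 72.8

72.8%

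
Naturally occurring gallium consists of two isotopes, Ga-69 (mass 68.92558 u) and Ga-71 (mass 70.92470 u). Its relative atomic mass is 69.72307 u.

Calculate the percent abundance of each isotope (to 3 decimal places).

Ga-69: 60.108%, Ga-71: 39.892%

Let x be the fractional abundance of Ga-69; then Ga-71 has abundance 1 − x.
68.92558·x + 70.92470·(1 − x) = 69.72307
(68.92558 − 70.92470)·x = 69.72307 − 70.92470
x = -1.20163 / -1.99912 = 0.60108 → 60.108% Ga-69, 39.892% Ga-71.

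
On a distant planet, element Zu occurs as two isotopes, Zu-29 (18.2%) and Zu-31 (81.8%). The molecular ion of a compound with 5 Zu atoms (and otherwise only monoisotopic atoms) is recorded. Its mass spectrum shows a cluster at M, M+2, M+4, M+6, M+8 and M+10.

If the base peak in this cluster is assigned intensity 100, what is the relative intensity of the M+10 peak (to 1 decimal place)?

(0.182 + 0.818)^5 gives M 0.0002, M+2 0.0045, M+4 0.0403, M+6 0.1813, M+8 0.4074, M+10 0.3662; the largest is M+8.
P(M+8) = C(5,4) × 0.182^1 × 0.818^4 = 5 × 0.1820 × 0.44772693 = 0.407432 (base)
P(M+10) = C(5,5) × 0.182^0 × 0.818^5 = 1 × 1.0000 × 0.36624063 = 0.366241
Relative intensity = 0.366241 / 0.407432 × 100 = 89.9

89.9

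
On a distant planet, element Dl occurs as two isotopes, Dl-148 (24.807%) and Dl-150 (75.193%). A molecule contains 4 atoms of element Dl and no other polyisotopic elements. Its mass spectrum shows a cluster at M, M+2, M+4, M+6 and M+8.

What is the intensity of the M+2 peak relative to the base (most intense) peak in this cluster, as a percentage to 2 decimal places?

Binomial terms of (0.24807 + 0.75193)^4: M 0.0038, M+2 0.0459, M+4 0.2088, M+6 0.4219, M+8 0.3197 → M+6 is the base peak.
P(M+6) = C(4,3) × 0.24807^1 × 0.75193^3 = 4 × 0.24807 × 0.42514026 = 0.421858 (base)
P(M+2) = C(4,1) × 0.24807^3 × 0.75193^1 = 4 × 0.01526591 × 0.75193 = 0.045916
Relative intensity = 0.045916 / 0.421858 × 100 = 10.88

10.88%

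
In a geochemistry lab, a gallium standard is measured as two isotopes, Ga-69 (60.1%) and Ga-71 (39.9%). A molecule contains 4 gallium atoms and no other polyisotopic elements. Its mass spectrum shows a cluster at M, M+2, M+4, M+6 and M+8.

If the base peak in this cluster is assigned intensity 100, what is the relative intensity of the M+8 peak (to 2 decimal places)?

7.32

Binomial terms of (0.601 + 0.399)^4: M 0.1305, M+2 0.3465, M+4 0.3450, M+6 0.1527, M+8 0.0253 → M+2 is the base peak.
P(M+2) = C(4,1) × 0.601^3 × 0.399^1 = 4 × 0.2170818 × 0.3990 = 0.346463 (base)
P(M+8) = C(4,4) × 0.601^0 × 0.399^4 = 1 × 1.0000 × 0.02534496 = 0.025345
Relative intensity = 0.025345 / 0.346463 × 100 = 7.32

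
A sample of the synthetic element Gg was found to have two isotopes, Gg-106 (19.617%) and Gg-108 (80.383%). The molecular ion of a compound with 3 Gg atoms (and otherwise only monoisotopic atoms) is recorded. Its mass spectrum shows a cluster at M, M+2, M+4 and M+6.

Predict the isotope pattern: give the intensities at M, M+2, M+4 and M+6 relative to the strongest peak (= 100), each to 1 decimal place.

The 3 Gg atoms are independent, so intensities follow the terms of (0.19617 + 0.80383)^3.
P(M) = 0.19617^3 = 0.007549
P(M+2) = 3 × 0.19617^2 × 0.80383^1 = 0.092801
P(M+4) = 3 × 0.19617^1 × 0.80383^2 = 0.380261
P(M+6) = 0.80383^3 = 0.519389
The M+6 peak is largest (0.519389); scaling to 100 gives 1.5 : 17.9 : 73.2 : 100.0.

1.5 : 17.9 : 73.2 : 100.0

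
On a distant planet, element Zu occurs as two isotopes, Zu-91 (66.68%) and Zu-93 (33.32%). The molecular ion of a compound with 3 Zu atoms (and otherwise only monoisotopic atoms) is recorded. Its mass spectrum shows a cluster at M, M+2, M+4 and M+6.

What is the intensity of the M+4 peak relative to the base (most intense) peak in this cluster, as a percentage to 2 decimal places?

49.97%

Binomial terms of (0.6668 + 0.3332)^3: M 0.2965, M+2 0.4444, M+4 0.2221, M+6 0.0370 → M+2 is the base peak.
P(M+2) = C(3,1) × 0.6668^2 × 0.3332^1 = 3 × 0.44462224 × 0.3332 = 0.444444 (base)
P(M+4) = C(3,2) × 0.6668^1 × 0.3332^2 = 3 × 0.6668 × 0.11102224 = 0.222089
Relative intensity = 0.222089 / 0.444444 × 100 = 49.97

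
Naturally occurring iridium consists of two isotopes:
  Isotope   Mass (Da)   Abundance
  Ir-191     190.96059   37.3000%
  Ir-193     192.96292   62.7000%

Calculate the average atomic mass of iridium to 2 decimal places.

The abundance-weighted mean is 0.373000 × 190.96059 + 0.627000 × 192.96292
= 71.228300 + 120.987751 = 192.216051 Da

192.22 Da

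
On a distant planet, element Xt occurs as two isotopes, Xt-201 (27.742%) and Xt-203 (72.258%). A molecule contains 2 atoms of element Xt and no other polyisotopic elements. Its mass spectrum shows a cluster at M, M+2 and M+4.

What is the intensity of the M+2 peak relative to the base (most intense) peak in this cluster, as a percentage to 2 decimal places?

76.79%

Term probabilities: M 0.0770, M+2 0.4009, M+4 0.5221. Base peak = M+4.
P(M+4) = C(2,2) × 0.27742^0 × 0.72258^2 = 1 × 1.0000 × 0.52212186 = 0.522122 (base)
P(M+2) = C(2,1) × 0.27742^1 × 0.72258^1 = 2 × 0.27742 × 0.72258 = 0.400916
Relative intensity = 0.400916 / 0.522122 × 100 = 76.79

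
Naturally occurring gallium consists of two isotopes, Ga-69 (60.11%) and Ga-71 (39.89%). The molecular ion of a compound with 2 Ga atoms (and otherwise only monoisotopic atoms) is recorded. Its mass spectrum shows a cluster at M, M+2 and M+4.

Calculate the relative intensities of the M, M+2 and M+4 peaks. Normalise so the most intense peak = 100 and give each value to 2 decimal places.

75.34 : 100.00 : 33.18

Each Ga atom is independently Ga-69 (p = 0.6011) or Ga-71 (q = 0.3989); the cluster is the binomial expansion (p + q)^2.
P(M) = 0.6011^2 = 0.361321
P(M+2) = 2 × 0.6011^1 × 0.3989^1 = 0.479558
P(M+4) = 0.3989^2 = 0.159121
The M+2 peak is largest (0.479558); scaling to 100 gives 75.34 : 100.00 : 33.18.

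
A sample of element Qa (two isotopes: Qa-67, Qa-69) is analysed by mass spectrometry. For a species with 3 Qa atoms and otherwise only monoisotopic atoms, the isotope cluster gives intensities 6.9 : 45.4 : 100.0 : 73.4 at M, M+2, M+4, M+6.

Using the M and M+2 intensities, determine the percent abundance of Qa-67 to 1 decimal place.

31.3%

Let p = fractional abundance of Qa-67. I(M+2)/I(M) = [C(3,1)·p^2·(1−p)] / p^3 = 3·(1−p)/p = 45.4/6.9 = 6.5797
(1−p)/p = 6.5797/3 = 2.1932  ⇒  p = 1/(1 + 2.1932) = 0.3132
Qa-67: 31.3%, Qa-69: 68.7%.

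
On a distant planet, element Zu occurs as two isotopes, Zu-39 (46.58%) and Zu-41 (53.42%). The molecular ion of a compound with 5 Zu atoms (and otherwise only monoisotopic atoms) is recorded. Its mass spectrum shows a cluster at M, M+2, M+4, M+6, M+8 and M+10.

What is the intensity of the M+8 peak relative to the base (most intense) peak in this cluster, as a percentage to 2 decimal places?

57.34%

Binomial terms of (0.4658 + 0.5342)^5: M 0.0219, M+2 0.1257, M+4 0.2884, M+6 0.3308, M+8 0.1897, M+10 0.0435 → M+6 is the base peak.
P(M+6) = C(5,3) × 0.4658^2 × 0.5342^3 = 10 × 0.21696964 × 0.15244446 = 0.330758 (base)
P(M+8) = C(5,4) × 0.4658^1 × 0.5342^4 = 5 × 0.4658 × 0.08143583 = 0.189664
Relative intensity = 0.189664 / 0.330758 × 100 = 57.34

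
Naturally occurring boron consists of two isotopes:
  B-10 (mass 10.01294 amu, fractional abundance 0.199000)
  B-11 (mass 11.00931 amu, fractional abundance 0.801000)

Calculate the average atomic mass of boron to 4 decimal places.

10.8110 amu

Weight each isotope mass by its fractional abundance: 0.199000 × 10.01294 + 0.801000 × 11.00931
= 1.992575 + 8.818457 = 10.811032 amu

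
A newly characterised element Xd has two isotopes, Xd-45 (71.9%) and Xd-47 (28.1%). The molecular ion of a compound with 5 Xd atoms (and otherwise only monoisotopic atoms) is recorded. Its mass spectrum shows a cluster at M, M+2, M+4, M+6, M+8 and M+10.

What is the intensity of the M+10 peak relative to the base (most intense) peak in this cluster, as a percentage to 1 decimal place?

0.5%

Binomial terms of (0.719 + 0.281)^5: M 0.1922, M+2 0.3755, M+4 0.2935, M+6 0.1147, M+8 0.0224, M+10 0.0018 → M+2 is the base peak.
P(M+2) = C(5,1) × 0.719^4 × 0.281^1 = 5 × 0.26724868 × 0.2810 = 0.375484 (base)
P(M+10) = C(5,5) × 0.719^0 × 0.281^5 = 1 × 1.0000 × 0.00175199 = 0.001752
Relative intensity = 0.001752 / 0.375484 × 100 = 0.5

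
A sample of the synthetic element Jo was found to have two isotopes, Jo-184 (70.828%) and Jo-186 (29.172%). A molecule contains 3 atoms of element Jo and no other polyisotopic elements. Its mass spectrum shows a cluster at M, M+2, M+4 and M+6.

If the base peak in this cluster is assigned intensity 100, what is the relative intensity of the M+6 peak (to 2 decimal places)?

(0.70828 + 0.29172)^3 gives M 0.3553, M+2 0.4390, M+4 0.1808, M+6 0.0248; the largest is M+2.
P(M+2) = C(3,1) × 0.70828^2 × 0.29172^1 = 3 × 0.50166056 × 0.29172 = 0.439033 (base)
P(M+6) = C(3,3) × 0.70828^0 × 0.29172^3 = 1 × 1.0000 × 0.02482553 = 0.024826
Relative intensity = 0.024826 / 0.439033 × 100 = 5.65

5.65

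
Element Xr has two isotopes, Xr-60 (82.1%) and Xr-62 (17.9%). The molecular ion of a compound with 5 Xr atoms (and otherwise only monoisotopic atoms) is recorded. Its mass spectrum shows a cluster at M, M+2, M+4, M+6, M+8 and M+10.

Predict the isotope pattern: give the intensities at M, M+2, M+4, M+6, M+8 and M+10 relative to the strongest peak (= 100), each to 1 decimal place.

Expanding (0.821 + 0.179)^5:
P(M) = 0.821^5 = 0.373006
P(M+2) = 5 × 0.821^4 × 0.179^1 = 0.406626
P(M+4) = 10 × 0.821^3 × 0.179^2 = 0.177311
P(M+6) = 10 × 0.821^2 × 0.179^3 = 0.038659
P(M+8) = 5 × 0.821^1 × 0.179^4 = 0.004214
P(M+10) = 0.179^5 = 0.000184
The M+2 peak is largest (0.406626); scaling to 100 gives 91.7 : 100.0 : 43.6 : 9.5 : 1.0 : 0.0.

91.7 : 100.0 : 43.6 : 9.5 : 1.0 : 0.0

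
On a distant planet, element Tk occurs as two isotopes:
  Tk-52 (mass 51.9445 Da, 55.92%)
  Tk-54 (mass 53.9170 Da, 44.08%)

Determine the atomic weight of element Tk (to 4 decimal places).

52.8140 Da

Ar = Σ fᵢ·mᵢ = 0.5592 × 51.9445 + 0.4408 × 53.9170
= 29.04736 + 23.76661 = 52.81397 Da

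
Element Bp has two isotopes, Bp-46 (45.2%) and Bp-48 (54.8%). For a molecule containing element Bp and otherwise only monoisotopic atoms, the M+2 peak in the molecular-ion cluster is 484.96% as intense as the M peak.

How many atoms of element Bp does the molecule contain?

The M+2/M ratio from n Bp atoms is n · q/p = n · 0.548/0.452.
n = 4.8496 × 0.452/0.548 = 4.00 ≈ 4

4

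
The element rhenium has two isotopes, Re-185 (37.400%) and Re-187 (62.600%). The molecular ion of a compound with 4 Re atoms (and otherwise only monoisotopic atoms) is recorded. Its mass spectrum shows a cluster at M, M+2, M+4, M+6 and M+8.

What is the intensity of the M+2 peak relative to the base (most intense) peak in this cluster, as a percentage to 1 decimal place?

35.7%

(0.37400 + 0.62600)^4 gives M 0.0196, M+2 0.1310, M+4 0.3289, M+6 0.3670, M+8 0.1536; the largest is M+6.
P(M+6) = C(4,3) × 0.37400^1 × 0.62600^3 = 4 × 0.3740 × 0.24531438 = 0.366990 (base)
P(M+2) = C(4,1) × 0.37400^3 × 0.62600^1 = 4 × 0.05231362 × 0.6260 = 0.130993
Relative intensity = 0.130993 / 0.366990 × 100 = 35.7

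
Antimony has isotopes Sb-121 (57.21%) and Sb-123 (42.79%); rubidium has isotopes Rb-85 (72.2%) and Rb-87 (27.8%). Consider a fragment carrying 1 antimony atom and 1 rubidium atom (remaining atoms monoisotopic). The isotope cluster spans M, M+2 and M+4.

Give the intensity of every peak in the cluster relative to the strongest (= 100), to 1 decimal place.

Antimony pattern (n=1): 0.5721 : 0.4279
Rubidium pattern (n=1): 0.7220 : 0.2780
Convolve the two distributions (both contribute in 2-u steps):
  M: 0.5721×0.7220 = 0.413056
  M+2: 0.5721×0.2780 + 0.4279×0.7220 = 0.467988
  M+4: 0.4279×0.2780 = 0.118956
Scale to base peak (0.467988) = 100: 88.3 : 100.0 : 25.4

88.3 : 100.0 : 25.4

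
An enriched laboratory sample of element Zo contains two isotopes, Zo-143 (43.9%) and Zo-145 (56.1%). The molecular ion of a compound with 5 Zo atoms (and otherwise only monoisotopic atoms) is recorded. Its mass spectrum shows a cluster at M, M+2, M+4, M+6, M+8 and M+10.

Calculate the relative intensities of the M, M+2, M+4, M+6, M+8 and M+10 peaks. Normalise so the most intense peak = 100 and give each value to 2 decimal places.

4.79 : 30.62 : 78.25 : 100.00 : 63.90 : 16.33

Each Zo atom is independently Zo-143 (p = 0.439) or Zo-145 (q = 0.561); the cluster is the binomial expansion (p + q)^5.
P(M) = 0.439^5 = 0.016305
P(M+2) = 5 × 0.439^4 × 0.561^1 = 0.104182
P(M+4) = 10 × 0.439^3 × 0.561^2 = 0.266268
P(M+6) = 10 × 0.439^2 × 0.561^3 = 0.340265
P(M+8) = 5 × 0.439^1 × 0.561^4 = 0.217413
P(M+10) = 0.561^5 = 0.055567
The M+6 peak is largest (0.340265); scaling to 100 gives 4.79 : 30.62 : 78.25 : 100.00 : 63.90 : 16.33.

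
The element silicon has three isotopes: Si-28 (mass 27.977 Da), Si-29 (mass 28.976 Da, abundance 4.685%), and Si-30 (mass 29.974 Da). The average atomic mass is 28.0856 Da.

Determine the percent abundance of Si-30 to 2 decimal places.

The remaining 95.315% is split between Si-28 (fraction x) and Si-30 (fraction 0.95315 − x).
Substituting: 27.977x + 29.974(0.95315 − x) = 26.7280744
(27.977 − 29.974)x = -1.8416437  ⇒  x = 0.92221, y = 0.03094
Si-28: 92.22%, Si-30: 3.09%.

3.09%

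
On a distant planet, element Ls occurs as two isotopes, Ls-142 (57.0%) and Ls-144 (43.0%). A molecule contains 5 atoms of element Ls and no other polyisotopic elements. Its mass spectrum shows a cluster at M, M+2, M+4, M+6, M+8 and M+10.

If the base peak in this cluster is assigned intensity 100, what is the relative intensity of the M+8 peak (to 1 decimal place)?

28.5

Term probabilities: M 0.0602, M+2 0.2270, M+4 0.3424, M+6 0.2583, M+8 0.0974, M+10 0.0147. Base peak = M+4.
P(M+4) = C(5,2) × 0.570^3 × 0.430^2 = 10 × 0.185193 × 0.1849 = 0.342422 (base)
P(M+8) = C(5,4) × 0.570^1 × 0.430^4 = 5 × 0.5700 × 0.03418801 = 0.097436
Relative intensity = 0.097436 / 0.342422 × 100 = 28.5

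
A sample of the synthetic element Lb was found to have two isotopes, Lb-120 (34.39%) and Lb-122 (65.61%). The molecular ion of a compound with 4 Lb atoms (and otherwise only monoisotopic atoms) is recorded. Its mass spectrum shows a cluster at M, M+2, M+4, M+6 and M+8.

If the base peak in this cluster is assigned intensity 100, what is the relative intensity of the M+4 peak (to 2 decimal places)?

78.62

Term probabilities: M 0.0140, M+2 0.1067, M+4 0.3055, M+6 0.3885, M+8 0.1853. Base peak = M+6.
P(M+6) = C(4,3) × 0.3439^1 × 0.6561^3 = 4 × 0.3439 × 0.28242954 = 0.388510 (base)
P(M+4) = C(4,2) × 0.3439^2 × 0.6561^2 = 6 × 0.11826721 × 0.43046721 = 0.305461
Relative intensity = 0.305461 / 0.388510 × 100 = 78.62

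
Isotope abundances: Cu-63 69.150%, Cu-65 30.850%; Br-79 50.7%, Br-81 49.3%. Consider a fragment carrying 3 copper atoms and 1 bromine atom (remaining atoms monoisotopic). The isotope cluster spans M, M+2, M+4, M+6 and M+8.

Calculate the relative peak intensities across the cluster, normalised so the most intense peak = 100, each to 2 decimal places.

43.28 : 100.00 : 82.16 : 28.97 : 3.74

Copper pattern (n=3): 0.33065611 : 0.44254842 : 0.19743483 : 0.02936064
Bromine pattern (n=1): 0.5070 : 0.4930
Convolve the two distributions (both contribute in 2-u steps):
  M: 0.33065611×0.5070 = 0.167643
  M+2: 0.33065611×0.4930 + 0.44254842×0.5070 = 0.387386
  M+4: 0.44254842×0.4930 + 0.19743483×0.5070 = 0.318276
  M+6: 0.19743483×0.4930 + 0.02936064×0.5070 = 0.112221
  M+8: 0.02936064×0.4930 = 0.014475
Scale to base peak (0.387386) = 100: 43.28 : 100.00 : 82.16 : 28.97 : 3.74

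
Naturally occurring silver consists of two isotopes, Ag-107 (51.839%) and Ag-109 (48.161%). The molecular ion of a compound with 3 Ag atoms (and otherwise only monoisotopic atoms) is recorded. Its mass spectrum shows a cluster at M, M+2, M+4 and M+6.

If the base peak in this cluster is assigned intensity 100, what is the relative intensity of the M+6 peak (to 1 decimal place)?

28.8

(0.51839 + 0.48161)^3 gives M 0.1393, M+2 0.3883, M+4 0.3607, M+6 0.1117; the largest is M+2.
P(M+2) = C(3,1) × 0.51839^2 × 0.48161^1 = 3 × 0.26872819 × 0.48161 = 0.388267 (base)
P(M+6) = C(3,3) × 0.51839^0 × 0.48161^3 = 1 × 1.0000 × 0.11170857 = 0.111709
Relative intensity = 0.111709 / 0.388267 × 100 = 28.8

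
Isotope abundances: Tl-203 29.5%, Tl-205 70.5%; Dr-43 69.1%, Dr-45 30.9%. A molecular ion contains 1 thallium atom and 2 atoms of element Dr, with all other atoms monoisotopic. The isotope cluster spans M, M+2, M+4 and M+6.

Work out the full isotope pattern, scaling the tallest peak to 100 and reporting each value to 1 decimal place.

30.4 : 100.0 : 71.2 : 14.6

Thallium pattern (n=1): 0.2950 : 0.7050
Element Dr pattern (n=2): 0.477481 : 0.427038 : 0.095481
Convolve the two distributions (both contribute in 2-u steps):
  M: 0.2950×0.477481 = 0.140857
  M+2: 0.2950×0.427038 + 0.7050×0.477481 = 0.462600
  M+4: 0.2950×0.095481 + 0.7050×0.427038 = 0.329229
  M+6: 0.7050×0.095481 = 0.067314
Scale to base peak (0.462600) = 100: 30.4 : 100.0 : 71.2 : 14.6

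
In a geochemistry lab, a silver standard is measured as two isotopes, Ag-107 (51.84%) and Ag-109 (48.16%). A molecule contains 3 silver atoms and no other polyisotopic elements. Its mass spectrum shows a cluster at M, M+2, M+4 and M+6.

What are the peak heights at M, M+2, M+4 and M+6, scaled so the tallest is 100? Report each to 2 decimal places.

The 3 Ag atoms are independent, so intensities follow the terms of (0.5184 + 0.4816)^3.
P(M) = 0.5184^3 = 0.139314
P(M+2) = 3 × 0.5184^2 × 0.4816^1 = 0.388273
P(M+4) = 3 × 0.5184^1 × 0.4816^2 = 0.360711
P(M+6) = 0.4816^3 = 0.111702
The M+2 peak is largest (0.388273); scaling to 100 gives 35.88 : 100.00 : 92.90 : 28.77.

35.88 : 100.00 : 92.90 : 28.77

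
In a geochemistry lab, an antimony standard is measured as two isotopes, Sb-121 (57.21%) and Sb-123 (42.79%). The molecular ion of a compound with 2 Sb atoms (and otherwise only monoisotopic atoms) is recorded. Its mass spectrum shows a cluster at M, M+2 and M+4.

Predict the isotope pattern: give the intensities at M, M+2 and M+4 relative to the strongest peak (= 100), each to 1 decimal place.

Expanding (0.5721 + 0.4279)^2:
P(M) = 0.5721^2 = 0.327298
P(M+2) = 2 × 0.5721^1 × 0.4279^1 = 0.489603
P(M+4) = 0.4279^2 = 0.183098
The M+2 peak is largest (0.489603); scaling to 100 gives 66.8 : 100.0 : 37.4.

66.8 : 100.0 : 37.4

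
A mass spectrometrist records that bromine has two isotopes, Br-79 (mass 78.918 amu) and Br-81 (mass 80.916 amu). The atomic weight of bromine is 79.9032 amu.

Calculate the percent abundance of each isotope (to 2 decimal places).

With x = fraction of Br-79 (so Br-81 is 1 − x):
78.918·x + 80.916·(1 − x) = 79.9032
(78.918 − 80.916)·x = 79.9032 − 80.916
x = -1.0128 / -1.998 = 0.50691 → 50.69% Br-79, 49.31% Br-81.

Br-79: 50.69%, Br-81: 49.31%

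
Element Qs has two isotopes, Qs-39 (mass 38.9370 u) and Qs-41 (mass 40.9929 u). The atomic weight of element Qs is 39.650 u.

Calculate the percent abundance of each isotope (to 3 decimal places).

Writing the weighted mean with unknown fraction x of Qs-39:
38.9370·x + 40.9929·(1 − x) = 39.650
(38.9370 − 40.9929)·x = 39.650 − 40.9929
x = -1.3429 / -2.0559 = 0.65319 → 65.319% Qs-39, 34.681% Qs-41.

Qs-39: 65.319%, Qs-41: 34.681%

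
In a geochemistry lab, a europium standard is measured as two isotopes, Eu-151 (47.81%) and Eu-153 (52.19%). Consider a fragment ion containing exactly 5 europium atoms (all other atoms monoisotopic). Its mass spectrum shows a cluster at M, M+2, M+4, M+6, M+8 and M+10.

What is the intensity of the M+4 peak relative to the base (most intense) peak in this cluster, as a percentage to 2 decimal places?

(0.4781 + 0.5219)^5 gives M 0.0250, M+2 0.1363, M+4 0.2977, M+6 0.3249, M+8 0.1774, M+10 0.0387; the largest is M+6.
P(M+6) = C(5,3) × 0.4781^2 × 0.5219^3 = 10 × 0.22857961 × 0.14215492 = 0.324937 (base)
P(M+4) = C(5,2) × 0.4781^3 × 0.5219^2 = 10 × 0.10928391 × 0.27237961 = 0.297667
Relative intensity = 0.297667 / 0.324937 × 100 = 91.61

91.61%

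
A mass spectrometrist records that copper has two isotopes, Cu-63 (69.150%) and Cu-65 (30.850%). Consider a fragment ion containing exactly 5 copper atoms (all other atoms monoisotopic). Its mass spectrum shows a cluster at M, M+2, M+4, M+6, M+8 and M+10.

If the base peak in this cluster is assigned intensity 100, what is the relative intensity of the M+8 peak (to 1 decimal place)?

(0.69150 + 0.30850)^5 gives M 0.1581, M+2 0.3527, M+4 0.3147, M+6 0.1404, M+8 0.0313, M+10 0.0028; the largest is M+2.
P(M+2) = C(5,1) × 0.69150^4 × 0.30850^1 = 5 × 0.2286487 × 0.3085 = 0.352691 (base)
P(M+8) = C(5,4) × 0.69150^1 × 0.30850^4 = 5 × 0.6915 × 0.00905776 = 0.031317
Relative intensity = 0.031317 / 0.352691 × 100 = 8.9

8.9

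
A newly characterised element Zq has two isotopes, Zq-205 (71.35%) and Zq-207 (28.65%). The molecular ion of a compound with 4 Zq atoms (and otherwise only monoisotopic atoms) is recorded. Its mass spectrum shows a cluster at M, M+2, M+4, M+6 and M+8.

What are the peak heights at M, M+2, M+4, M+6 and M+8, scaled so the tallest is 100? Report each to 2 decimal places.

62.26 : 100.00 : 60.23 : 16.12 : 1.62

The 4 Zq atoms are independent, so intensities follow the terms of (0.7135 + 0.2865)^4.
P(M) = 0.7135^4 = 0.259165
P(M+2) = 4 × 0.7135^3 × 0.2865^1 = 0.416262
P(M+4) = 6 × 0.7135^2 × 0.2865^2 = 0.250720
P(M+6) = 4 × 0.7135^1 × 0.2865^3 = 0.067116
P(M+8) = 0.2865^4 = 0.006737
The M+2 peak is largest (0.416262); scaling to 100 gives 62.26 : 100.00 : 60.23 : 16.12 : 1.62.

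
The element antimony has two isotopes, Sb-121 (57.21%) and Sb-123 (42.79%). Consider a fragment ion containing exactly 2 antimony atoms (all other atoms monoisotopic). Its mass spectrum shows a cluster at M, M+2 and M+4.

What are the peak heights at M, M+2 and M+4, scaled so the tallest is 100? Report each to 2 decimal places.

Expanding (0.5721 + 0.4279)^2:
P(M) = 0.5721^2 = 0.327298
P(M+2) = 2 × 0.5721^1 × 0.4279^1 = 0.489603
P(M+4) = 0.4279^2 = 0.183098
The M+2 peak is largest (0.489603); scaling to 100 gives 66.85 : 100.00 : 37.40.

66.85 : 100.00 : 37.40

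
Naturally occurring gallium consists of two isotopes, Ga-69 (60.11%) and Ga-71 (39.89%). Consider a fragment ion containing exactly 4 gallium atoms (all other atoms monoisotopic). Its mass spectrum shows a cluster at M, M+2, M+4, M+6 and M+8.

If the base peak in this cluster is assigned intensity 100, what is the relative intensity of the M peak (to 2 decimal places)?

Binomial terms of (0.6011 + 0.3989)^4: M 0.1306, M+2 0.3465, M+4 0.3450, M+6 0.1526, M+8 0.0253 → M+2 is the base peak.
P(M+2) = C(4,1) × 0.6011^3 × 0.3989^1 = 4 × 0.21719018 × 0.3989 = 0.346549 (base)
P(M) = C(4,0) × 0.6011^4 × 0.3989^0 = 1 × 0.13055302 × 1.0000 = 0.130553
Relative intensity = 0.130553 / 0.346549 × 100 = 37.67

37.67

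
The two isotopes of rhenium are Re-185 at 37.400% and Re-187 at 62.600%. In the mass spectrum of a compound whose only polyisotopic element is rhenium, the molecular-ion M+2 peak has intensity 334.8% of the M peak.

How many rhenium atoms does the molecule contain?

With n Re atoms, P(M+2)/P(M) = C(n,1)·p^(n−1)q / p^n = n·q/p = n · 0.62600/0.37400.
n = 3.348 × 0.37400/0.62600 = 2.00 ≈ 2

2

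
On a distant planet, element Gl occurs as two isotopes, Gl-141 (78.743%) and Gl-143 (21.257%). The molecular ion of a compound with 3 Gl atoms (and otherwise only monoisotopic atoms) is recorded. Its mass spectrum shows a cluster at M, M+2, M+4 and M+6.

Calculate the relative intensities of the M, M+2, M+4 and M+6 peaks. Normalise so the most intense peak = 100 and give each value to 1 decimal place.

100.0 : 81.0 : 21.9 : 2.0

Expanding (0.78743 + 0.21257)^3:
P(M) = 0.78743^3 = 0.488243
P(M+2) = 3 × 0.78743^2 × 0.21257^1 = 0.395410
P(M+4) = 3 × 0.78743^1 × 0.21257^2 = 0.106742
P(M+6) = 0.21257^3 = 0.009605
The M peak is largest (0.488243); scaling to 100 gives 100.0 : 81.0 : 21.9 : 2.0.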